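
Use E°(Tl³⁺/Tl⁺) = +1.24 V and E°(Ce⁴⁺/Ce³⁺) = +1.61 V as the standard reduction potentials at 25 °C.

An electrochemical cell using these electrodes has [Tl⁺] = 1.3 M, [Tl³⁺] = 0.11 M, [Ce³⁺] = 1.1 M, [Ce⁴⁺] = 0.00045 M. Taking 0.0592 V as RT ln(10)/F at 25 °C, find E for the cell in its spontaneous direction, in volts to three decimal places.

Ce⁴⁺/Ce³⁺ is the cathode (higher E°), Tl³⁺/Tl⁺ the anode: E°cell = +1.61 − (+1.24) = +0.37 V, n = 2.
Overall: 2 Ce⁴⁺(aq) + Tl⁺(aq) → 2 Ce³⁺(aq) + Tl³⁺(aq)
Q = [Ce³⁺]^2·[Tl³⁺] / ([Ce⁴⁺]^2·[Tl⁺]); log Q = 5.704.
E = E° − (0.0592/n) log Q = +0.37 − (0.0592/2)(5.704) = +0.201 V.

+0.201 V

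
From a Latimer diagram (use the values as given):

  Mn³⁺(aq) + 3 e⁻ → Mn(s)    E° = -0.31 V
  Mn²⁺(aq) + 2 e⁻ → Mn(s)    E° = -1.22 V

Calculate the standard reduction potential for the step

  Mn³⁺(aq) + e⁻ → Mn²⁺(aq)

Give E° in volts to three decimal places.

Sequential free energies add, so n₃E°₃ = n₁E°₁ + n₂E°₂.
With n₃ = 3, and the known step contributing 2×(-1.22) V, the unknown satisfies 1·E° = 3×(-0.31) − 2×(-1.22) = +1.510.
E° = +1.510 / 1 = +1.510 V.

+1.510 V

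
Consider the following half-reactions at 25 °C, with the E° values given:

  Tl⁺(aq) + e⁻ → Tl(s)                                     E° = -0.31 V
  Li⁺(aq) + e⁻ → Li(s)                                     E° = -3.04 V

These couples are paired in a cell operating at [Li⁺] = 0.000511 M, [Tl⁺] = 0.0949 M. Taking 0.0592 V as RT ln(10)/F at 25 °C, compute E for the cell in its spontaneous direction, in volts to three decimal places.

Tl⁺/Tl is the cathode (higher E°), Li⁺/Li the anode: E°cell = -0.31 − (-3.04) = +2.73 V, n = 1.
Overall: Tl⁺(aq) + Li(s) → Tl(s) + Li⁺(aq)
Q = [Li⁺] / ([Tl⁺]); log Q = -2.269.
E = E° − (0.0592/n) log Q = +2.73 − (0.0592/1)(-2.269) = +2.864 V.

+2.864 V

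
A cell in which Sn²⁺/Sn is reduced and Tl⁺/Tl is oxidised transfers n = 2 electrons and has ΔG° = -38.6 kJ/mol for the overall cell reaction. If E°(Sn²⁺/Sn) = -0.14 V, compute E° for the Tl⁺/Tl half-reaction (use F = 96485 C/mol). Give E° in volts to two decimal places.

E°cell = −ΔG°/(nF) = −(-38.6×10³)/((2)(96485)) = +0.200 V.
Since Sn²⁺/Sn is the cathode and Tl⁺/Tl the anode, E°cell = E°(Sn²⁺/Sn) − E°(Tl⁺/Tl).
So E°(Tl⁺/Tl) = E°(Sn²⁺/Sn) − E°cell = (-0.14) − (+0.200) = -0.34 V.

-0.34 V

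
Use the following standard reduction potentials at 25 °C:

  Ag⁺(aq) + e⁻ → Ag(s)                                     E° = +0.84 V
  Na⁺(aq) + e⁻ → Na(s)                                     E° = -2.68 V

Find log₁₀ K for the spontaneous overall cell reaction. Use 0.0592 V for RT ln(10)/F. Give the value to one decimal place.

Cathode: Ag⁺/Ag; anode: Na⁺/Na. E°cell = +3.52 V, n = 1.
log K = nE°cell / 0.0592 = (1)(+3.52) / 0.0592 = 59.5.

59.5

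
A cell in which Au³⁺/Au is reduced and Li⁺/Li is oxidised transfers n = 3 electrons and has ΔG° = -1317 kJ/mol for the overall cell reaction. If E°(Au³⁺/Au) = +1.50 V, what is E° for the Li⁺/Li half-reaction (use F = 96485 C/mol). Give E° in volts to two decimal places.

-3.05 V

E°cell = −ΔG°/(nF) = −(-1317×10³)/((3)(96485)) = +4.550 V.
Since Au³⁺/Au is the cathode and Li⁺/Li the anode, E°cell = E°(Au³⁺/Au) − E°(Li⁺/Li).
So E°(Li⁺/Li) = E°(Au³⁺/Au) − E°cell = (+1.50) − (+4.550) = -3.05 V.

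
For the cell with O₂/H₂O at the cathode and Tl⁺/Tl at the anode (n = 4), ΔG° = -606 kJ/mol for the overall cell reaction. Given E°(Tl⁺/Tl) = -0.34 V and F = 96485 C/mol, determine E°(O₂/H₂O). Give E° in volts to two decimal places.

+1.23 V

E°cell = −ΔG°/(nF) = −(-606×10³)/((4)(96485)) = +1.570 V.
Since O₂/H₂O is the cathode and Tl⁺/Tl the anode, E°cell = E°(O₂/H₂O) − E°(Tl⁺/Tl).
So E°(O₂/H₂O) = E°cell + E°(Tl⁺/Tl) = +1.570 + (-0.34) = +1.23 V.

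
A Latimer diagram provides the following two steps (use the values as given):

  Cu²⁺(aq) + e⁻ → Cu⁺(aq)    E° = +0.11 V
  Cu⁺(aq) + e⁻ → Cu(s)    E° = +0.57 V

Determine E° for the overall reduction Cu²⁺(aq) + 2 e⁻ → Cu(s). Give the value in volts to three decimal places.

+0.340 V

Adding the free-energy changes (−nFE°) of the two steps gives −n₃FE°₃ = −n₁FE°₁ − n₂FE°₂.
E°₃ = (1×+0.11 + 1×+0.57) / 2 = (+0.680) / 2 = +0.340 V.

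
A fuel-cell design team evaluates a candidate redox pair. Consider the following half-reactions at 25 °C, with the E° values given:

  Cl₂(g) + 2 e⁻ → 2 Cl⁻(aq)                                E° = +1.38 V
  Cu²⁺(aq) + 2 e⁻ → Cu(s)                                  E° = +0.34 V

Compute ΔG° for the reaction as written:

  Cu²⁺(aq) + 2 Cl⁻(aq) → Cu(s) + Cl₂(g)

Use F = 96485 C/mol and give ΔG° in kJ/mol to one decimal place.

As written, Cu²⁺/Cu is reduced (cathode) and Cl₂/Cl⁻ is oxidised (anode), so E°cell = (+0.34) − (+1.38) = -1.04 V.
Balancing electrons gives n = 2.
ΔG° = −nFE° = −(2)(96485)(-1.04) = 200,689 J = +200.7 kJ/mol.

+200.7 kJ/mol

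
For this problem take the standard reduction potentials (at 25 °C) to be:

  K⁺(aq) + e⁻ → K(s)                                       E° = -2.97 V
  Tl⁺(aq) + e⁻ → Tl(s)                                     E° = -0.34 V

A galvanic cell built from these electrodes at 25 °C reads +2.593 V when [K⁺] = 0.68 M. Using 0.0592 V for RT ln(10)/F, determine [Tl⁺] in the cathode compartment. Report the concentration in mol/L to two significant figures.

Tl⁺/Tl is the cathode, K⁺/K the anode: E°cell = +2.63 V, n = 1.
Overall reaction: Tl⁺(aq) + K(s) → Tl(s) + K⁺(aq); Q = [K⁺]^1/[Tl⁺]^1.
From E = E° − (0.0592/n) log Q: log Q = (E° − E)·n/0.0592 = (+2.63 − (+2.593))·1/0.0592 = 0.6250.
So 1·log[Tl⁺] = 1·log(0.68) − log Q = -0.1675 − (0.6250) = -0.7925; [Tl⁺] = 10^(-0.7925) ≈ 0.16 M.

0.16 M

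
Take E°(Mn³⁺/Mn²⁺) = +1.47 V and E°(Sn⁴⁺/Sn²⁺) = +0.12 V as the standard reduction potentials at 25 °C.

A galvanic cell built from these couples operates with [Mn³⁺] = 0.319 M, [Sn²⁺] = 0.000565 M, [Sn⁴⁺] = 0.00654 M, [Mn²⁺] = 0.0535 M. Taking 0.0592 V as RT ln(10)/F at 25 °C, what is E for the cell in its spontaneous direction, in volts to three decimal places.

Mn³⁺/Mn²⁺ is the cathode (higher E°), Sn⁴⁺/Sn²⁺ the anode: E°cell = +1.47 − (+0.12) = +1.35 V, n = 2.
Overall: 2 Mn³⁺(aq) + Sn²⁺(aq) → 2 Mn²⁺(aq) + Sn⁴⁺(aq)
Q = [Mn²⁺]^2·[Sn⁴⁺] / ([Mn³⁺]^2·[Sn²⁺]); log Q = -0.487.
E = E° − (0.0592/n) log Q = +1.35 − (0.0592/2)(-0.487) = +1.364 V.

+1.364 V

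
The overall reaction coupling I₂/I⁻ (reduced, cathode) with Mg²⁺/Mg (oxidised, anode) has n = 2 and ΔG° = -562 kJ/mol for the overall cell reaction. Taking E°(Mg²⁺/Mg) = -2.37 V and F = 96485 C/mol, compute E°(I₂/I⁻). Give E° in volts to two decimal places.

E°cell = −ΔG°/(nF) = −(-562×10³)/((2)(96485)) = +2.912 V.
Since I₂/I⁻ is the cathode and Mg²⁺/Mg the anode, E°cell = E°(I₂/I⁻) − E°(Mg²⁺/Mg).
So E°(I₂/I⁻) = E°cell + E°(Mg²⁺/Mg) = +2.912 + (-2.37) = +0.54 V.

+0.54 V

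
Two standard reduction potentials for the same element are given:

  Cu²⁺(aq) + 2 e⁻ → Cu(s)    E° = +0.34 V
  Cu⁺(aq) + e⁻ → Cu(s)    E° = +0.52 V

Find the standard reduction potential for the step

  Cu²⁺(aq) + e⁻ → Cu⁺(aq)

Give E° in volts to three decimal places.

+0.160 V

Sequential free energies add, so n₃E°₃ = n₁E°₁ + n₂E°₂.
With n₃ = 2, and the known step contributing 1×(+0.52) V, the unknown satisfies 1·E° = 2×(+0.34) − 1×(+0.52) = +0.160.
E° = +0.160 / 1 = +0.160 V.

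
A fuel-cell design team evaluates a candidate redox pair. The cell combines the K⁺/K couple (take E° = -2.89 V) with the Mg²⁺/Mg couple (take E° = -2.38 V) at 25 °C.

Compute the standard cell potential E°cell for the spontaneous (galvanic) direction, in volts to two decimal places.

The Mg²⁺/Mg couple has the higher reduction potential, so it is the cathode; K⁺/K is oxidised at the anode.
E°cell = E°(cathode) − E°(anode) = (-2.38) − (-2.89) = +0.51 V.
Since E°cell > 0, the reaction is spontaneous under standard conditions.

+0.51 V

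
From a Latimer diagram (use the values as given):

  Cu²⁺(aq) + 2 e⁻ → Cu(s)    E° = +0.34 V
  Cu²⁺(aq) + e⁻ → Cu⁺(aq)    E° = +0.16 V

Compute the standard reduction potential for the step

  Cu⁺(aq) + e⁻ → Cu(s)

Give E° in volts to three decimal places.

+0.520 V

Sequential free energies add, so n₃E°₃ = n₁E°₁ + n₂E°₂.
With n₃ = 2, and the known step contributing 1×(+0.16) V, the unknown satisfies 1·E° = 2×(+0.34) − 1×(+0.16) = +0.520.
E° = +0.520 / 1 = +0.520 V.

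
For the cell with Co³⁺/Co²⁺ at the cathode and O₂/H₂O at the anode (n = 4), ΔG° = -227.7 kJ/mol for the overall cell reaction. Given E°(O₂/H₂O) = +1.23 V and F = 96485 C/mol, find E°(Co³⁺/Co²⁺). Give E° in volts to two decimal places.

E°cell = −ΔG°/(nF) = −(-227.7×10³)/((4)(96485)) = +0.590 V.
Since Co³⁺/Co²⁺ is the cathode and O₂/H₂O the anode, E°cell = E°(Co³⁺/Co²⁺) − E°(O₂/H₂O).
So E°(Co³⁺/Co²⁺) = E°cell + E°(O₂/H₂O) = +0.590 + (+1.23) = +1.82 V.

+1.82 V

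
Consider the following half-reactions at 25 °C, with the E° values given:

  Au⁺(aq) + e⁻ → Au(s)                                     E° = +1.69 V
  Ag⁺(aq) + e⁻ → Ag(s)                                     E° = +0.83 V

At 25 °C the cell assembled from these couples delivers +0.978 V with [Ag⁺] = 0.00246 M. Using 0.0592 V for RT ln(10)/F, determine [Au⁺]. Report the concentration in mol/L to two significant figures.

Au⁺/Au is the cathode, Ag⁺/Ag the anode: E°cell = +0.86 V, n = 1.
Overall reaction: Au⁺(aq) + Ag(s) → Au(s) + Ag⁺(aq); Q = [Ag⁺]^1/[Au⁺]^1.
From E = E° − (0.0592/n) log Q: log Q = (E° − E)·n/0.0592 = (+0.86 − (+0.978))·1/0.0592 = -1.9932.
So 1·log[Au⁺] = 1·log(0.00246) − log Q = -2.6091 − (-1.9932) = -0.6159; [Au⁺] = 10^(-0.6159) ≈ 0.24 M.

0.24 M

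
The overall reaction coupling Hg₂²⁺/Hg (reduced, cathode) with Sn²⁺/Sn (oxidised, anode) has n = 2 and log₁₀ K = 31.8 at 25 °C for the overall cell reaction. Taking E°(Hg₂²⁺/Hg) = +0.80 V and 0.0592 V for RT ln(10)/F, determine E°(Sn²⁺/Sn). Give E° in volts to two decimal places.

E°cell = (0.0592/n)·log K = (0.0592/2)(31.8) = +0.941 V.
Since Hg₂²⁺/Hg is the cathode and Sn²⁺/Sn the anode, E°cell = E°(Hg₂²⁺/Hg) − E°(Sn²⁺/Sn).
So E°(Sn²⁺/Sn) = E°(Hg₂²⁺/Hg) − E°cell = (+0.80) − (+0.941) = -0.14 V.

-0.14 V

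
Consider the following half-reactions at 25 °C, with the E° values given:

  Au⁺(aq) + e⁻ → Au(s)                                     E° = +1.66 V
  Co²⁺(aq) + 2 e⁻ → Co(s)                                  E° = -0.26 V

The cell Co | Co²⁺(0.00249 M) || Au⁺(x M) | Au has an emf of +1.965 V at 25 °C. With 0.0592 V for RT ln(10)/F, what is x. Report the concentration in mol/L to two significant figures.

Au⁺/Au is the cathode, Co²⁺/Co the anode: E°cell = +1.92 V, n = 2.
Overall reaction: 2 Au⁺(aq) + Co(s) → 2 Au(s) + Co²⁺(aq); Q = [Co²⁺]^1/[Au⁺]^2.
From E = E° − (0.0592/n) log Q: log Q = (E° − E)·n/0.0592 = (+1.92 − (+1.965))·2/0.0592 = -1.5203.
So 2·log[Au⁺] = 1·log(0.00249) − log Q = -2.6038 − (-1.5203) = -1.0835; log[Au⁺] = -1.0835 / 2 = -0.5417; [Au⁺] = 10^(-0.5417) ≈ 0.29 M.

0.29 M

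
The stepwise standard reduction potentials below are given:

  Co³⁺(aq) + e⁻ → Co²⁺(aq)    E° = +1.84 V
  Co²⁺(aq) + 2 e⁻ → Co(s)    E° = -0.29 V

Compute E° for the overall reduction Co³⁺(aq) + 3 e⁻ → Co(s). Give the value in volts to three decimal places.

Adding the free-energy changes (−nFE°) of the two steps gives −n₃FE°₃ = −n₁FE°₁ − n₂FE°₂.
E°₃ = (1×+1.84 + 2×-0.29) / 3 = (+1.260) / 3 = +0.420 V.

+0.420 V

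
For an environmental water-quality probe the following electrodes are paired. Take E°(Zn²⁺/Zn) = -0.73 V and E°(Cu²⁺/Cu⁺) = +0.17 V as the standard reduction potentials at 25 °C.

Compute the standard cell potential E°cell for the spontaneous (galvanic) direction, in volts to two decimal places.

The Cu²⁺/Cu⁺ couple has the higher reduction potential, so it is the cathode; Zn²⁺/Zn is oxidised at the anode.
E°cell = E°(cathode) − E°(anode) = (+0.17) − (-0.73) = +0.90 V.
Since E°cell > 0, the reaction is spontaneous under standard conditions.

+0.90 V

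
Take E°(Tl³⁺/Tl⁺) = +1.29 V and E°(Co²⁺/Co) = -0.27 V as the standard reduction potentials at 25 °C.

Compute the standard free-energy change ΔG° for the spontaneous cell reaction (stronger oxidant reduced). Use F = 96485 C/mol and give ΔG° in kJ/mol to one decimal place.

Tl³⁺/Tl⁺ (E° = +1.29 V) is the cathode; Co²⁺/Co (E° = -0.27 V) is the anode, so E°cell = +1.56 V.
Balancing electrons gives n = 2 (lcm of 2 and 2).
ΔG° = −nFE° = −(2)(96485)(+1.56) = -301,033 J = -301.0 kJ/mol.

-301.0 kJ/mol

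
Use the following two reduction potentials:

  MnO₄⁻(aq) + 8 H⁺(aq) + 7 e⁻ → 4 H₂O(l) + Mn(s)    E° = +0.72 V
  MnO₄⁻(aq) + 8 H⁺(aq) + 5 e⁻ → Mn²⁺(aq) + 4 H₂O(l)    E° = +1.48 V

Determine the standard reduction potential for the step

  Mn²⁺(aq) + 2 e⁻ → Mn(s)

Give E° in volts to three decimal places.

-1.180 V

Sequential free energies add, so n₃E°₃ = n₁E°₁ + n₂E°₂.
With n₃ = 7, and the known step contributing 5×(+1.48) V, the unknown satisfies 2·E° = 7×(+0.72) − 5×(+1.48) = -2.360.
E° = -2.360 / 2 = -1.180 V.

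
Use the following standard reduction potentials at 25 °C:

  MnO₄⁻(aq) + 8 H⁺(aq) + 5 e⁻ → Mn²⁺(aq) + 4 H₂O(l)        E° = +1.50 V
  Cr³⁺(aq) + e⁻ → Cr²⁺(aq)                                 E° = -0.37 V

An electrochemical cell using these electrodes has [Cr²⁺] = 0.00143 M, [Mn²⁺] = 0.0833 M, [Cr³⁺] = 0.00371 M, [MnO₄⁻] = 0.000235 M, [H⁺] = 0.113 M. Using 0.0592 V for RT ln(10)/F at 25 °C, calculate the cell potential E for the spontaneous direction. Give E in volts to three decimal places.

MnO₄⁻/Mn²⁺ is the cathode (higher E°), Cr³⁺/Cr²⁺ the anode: E°cell = +1.50 − (-0.37) = +1.87 V, n = 5.
Overall: MnO₄⁻(aq) + 8 H⁺(aq) + 5 Cr²⁺(aq) → Mn²⁺(aq) + 4 H₂O(l) + 5 Cr³⁺(aq)
Q = [Mn²⁺]·[Cr³⁺]^5 / ([MnO₄⁻]·[H⁺]^8·[Cr²⁺]^5); log Q = 12.195.
E = E° − (0.0592/n) log Q = +1.87 − (0.0592/5)(12.195) = +1.726 V.

+1.726 V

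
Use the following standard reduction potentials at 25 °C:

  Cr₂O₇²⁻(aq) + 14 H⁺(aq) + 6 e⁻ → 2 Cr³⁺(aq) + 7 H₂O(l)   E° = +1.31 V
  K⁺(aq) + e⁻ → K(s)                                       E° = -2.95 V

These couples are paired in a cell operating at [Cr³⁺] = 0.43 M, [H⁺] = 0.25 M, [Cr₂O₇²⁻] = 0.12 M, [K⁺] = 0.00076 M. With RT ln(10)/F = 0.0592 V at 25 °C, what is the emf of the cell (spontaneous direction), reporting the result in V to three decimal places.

Cr₂O₇²⁻/Cr³⁺ is the cathode (higher E°), K⁺/K the anode: E°cell = +1.31 − (-2.95) = +4.26 V, n = 6.
Overall: Cr₂O₇²⁻(aq) + 14 H⁺(aq) + 6 K(s) → 2 Cr³⁺(aq) + 7 H₂O(l) + 6 K⁺(aq)
Q = [Cr³⁺]^2·[K⁺]^6 / ([Cr₂O₇²⁻]·[H⁺]^14); log Q = -10.099.
E = E° − (0.0592/n) log Q = +4.26 − (0.0592/6)(-10.099) = +4.360 V.

+4.360 V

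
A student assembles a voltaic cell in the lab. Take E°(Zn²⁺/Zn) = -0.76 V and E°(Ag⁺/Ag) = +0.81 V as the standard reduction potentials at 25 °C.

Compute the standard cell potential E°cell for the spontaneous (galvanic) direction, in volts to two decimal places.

+1.57 V

The Ag⁺/Ag couple has the higher reduction potential, so it is the cathode; Zn²⁺/Zn is oxidised at the anode.
E°cell = E°(cathode) − E°(anode) = (+0.81) − (-0.76) = +1.57 V.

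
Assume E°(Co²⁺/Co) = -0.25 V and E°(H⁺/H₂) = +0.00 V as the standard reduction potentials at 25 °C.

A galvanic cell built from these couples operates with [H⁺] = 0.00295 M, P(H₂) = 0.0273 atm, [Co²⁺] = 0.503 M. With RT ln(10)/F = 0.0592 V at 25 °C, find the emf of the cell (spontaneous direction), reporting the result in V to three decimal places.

+0.155 V

H⁺/H₂ is the cathode (higher E°), Co²⁺/Co the anode: E°cell = +0.00 − (-0.25) = +0.25 V, n = 2.
Overall: 2 H⁺(aq) + Co(s) → H₂(g) + Co²⁺(aq)
Q = P(H₂)·[Co²⁺] / ([H⁺]^2); log Q = 3.198.
E = E° − (0.0592/n) log Q = +0.25 − (0.0592/2)(3.198) = +0.155 V.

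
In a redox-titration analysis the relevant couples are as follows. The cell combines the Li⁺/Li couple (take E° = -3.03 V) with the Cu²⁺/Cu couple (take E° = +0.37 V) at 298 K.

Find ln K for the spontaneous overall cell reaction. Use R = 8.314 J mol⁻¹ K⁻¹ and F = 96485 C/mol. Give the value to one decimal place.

264.8

Cathode: Cu²⁺/Cu; anode: Li⁺/Li. E°cell = (+0.37) − (-3.03) = +3.40 V, with n = 2.
ΔG° = −nFE° = −RT ln K, so ln K = nFE°/(RT) = (2)(96485)(+3.40) / ((8.314)(298)) = 264.815.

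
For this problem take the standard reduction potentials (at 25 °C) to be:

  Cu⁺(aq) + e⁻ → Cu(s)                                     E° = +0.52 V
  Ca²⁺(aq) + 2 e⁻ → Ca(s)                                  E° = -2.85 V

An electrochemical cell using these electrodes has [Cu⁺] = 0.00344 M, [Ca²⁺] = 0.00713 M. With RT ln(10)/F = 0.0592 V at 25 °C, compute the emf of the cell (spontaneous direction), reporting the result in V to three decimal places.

Cu⁺/Cu is the cathode (higher E°), Ca²⁺/Ca the anode: E°cell = +0.52 − (-2.85) = +3.37 V, n = 2.
Overall: 2 Cu⁺(aq) + Ca(s) → 2 Cu(s) + Ca²⁺(aq)
Q = [Ca²⁺] / ([Cu⁺]^2); log Q = 2.780.
E = E° − (0.0592/n) log Q = +3.37 − (0.0592/2)(2.780) = +3.288 V.

+3.288 V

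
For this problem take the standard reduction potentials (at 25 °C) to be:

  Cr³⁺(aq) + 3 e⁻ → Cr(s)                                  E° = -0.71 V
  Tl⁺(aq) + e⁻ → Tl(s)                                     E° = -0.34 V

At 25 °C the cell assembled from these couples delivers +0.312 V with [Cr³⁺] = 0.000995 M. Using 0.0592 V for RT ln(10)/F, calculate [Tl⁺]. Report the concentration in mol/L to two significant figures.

0.010 M

Tl⁺/Tl is the cathode, Cr³⁺/Cr the anode: E°cell = +0.37 V, n = 3.
Overall reaction: 3 Tl⁺(aq) + Cr(s) → 3 Tl(s) + Cr³⁺(aq); Q = [Cr³⁺]^1/[Tl⁺]^3.
From E = E° − (0.0592/n) log Q: log Q = (E° − E)·n/0.0592 = (+0.37 − (+0.312))·3/0.0592 = 2.9392.
So 3·log[Tl⁺] = 1·log(0.000995) − log Q = -3.0022 − (2.9392) = -5.9414; log[Tl⁺] = -5.9414 / 3 = -1.9805; [Tl⁺] = 10^(-1.9805) ≈ 0.010 M.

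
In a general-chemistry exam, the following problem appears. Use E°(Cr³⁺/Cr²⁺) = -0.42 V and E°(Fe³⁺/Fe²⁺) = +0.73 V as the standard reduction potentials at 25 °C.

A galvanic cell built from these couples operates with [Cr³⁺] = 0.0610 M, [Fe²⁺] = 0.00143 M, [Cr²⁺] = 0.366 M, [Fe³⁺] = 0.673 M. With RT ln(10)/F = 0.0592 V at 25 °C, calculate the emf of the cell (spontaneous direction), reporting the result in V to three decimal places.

Fe³⁺/Fe²⁺ is the cathode (higher E°), Cr³⁺/Cr²⁺ the anode: E°cell = +0.73 − (-0.42) = +1.15 V, n = 1.
Overall: Fe³⁺(aq) + Cr²⁺(aq) → Fe²⁺(aq) + Cr³⁺(aq)
Q = [Fe²⁺]·[Cr³⁺] / ([Fe³⁺]·[Cr²⁺]); log Q = -3.451.
E = E° − (0.0592/n) log Q = +1.15 − (0.0592/1)(-3.451) = +1.354 V.

+1.354 V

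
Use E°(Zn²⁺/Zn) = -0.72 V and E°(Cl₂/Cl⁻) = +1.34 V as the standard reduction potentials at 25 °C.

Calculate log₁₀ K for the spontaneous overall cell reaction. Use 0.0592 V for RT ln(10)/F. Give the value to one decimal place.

69.6

Cathode: Cl₂/Cl⁻; anode: Zn²⁺/Zn. E°cell = +2.06 V, n = 2.
log K = nE°cell / 0.0592 = (2)(+2.06) / 0.0592 = 69.6.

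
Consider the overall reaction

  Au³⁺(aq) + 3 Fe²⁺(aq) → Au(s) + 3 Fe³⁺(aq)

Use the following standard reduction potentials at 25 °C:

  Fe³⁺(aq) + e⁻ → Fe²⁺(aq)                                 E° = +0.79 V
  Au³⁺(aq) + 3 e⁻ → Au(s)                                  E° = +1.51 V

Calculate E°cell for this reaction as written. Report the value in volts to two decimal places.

The Au³⁺/Au couple has the higher reduction potential, so it is the cathode; Fe³⁺/Fe²⁺ is oxidised at the anode.
E°cell = E°(cathode) − E°(anode) = (+1.51) − (+0.79) = +0.72 V.
Since E°cell > 0, the reaction is spontaneous under standard conditions.

+0.72 V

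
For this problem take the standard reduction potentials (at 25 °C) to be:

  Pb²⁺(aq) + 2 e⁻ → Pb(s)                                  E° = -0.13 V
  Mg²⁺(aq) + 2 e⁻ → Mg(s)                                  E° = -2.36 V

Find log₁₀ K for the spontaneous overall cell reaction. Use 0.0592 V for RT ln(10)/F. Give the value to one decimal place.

Cathode: Pb²⁺/Pb; anode: Mg²⁺/Mg. E°cell = +2.23 V, n = 2.
log K = nE°cell / 0.0592 = (2)(+2.23) / 0.0592 = 75.3.

75.3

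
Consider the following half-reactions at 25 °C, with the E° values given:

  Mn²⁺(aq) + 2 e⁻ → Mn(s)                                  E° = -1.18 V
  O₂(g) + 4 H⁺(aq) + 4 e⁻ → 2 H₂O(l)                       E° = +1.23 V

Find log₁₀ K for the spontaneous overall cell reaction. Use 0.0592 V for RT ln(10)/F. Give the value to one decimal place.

Cathode: O₂/H₂O; anode: Mn²⁺/Mn. E°cell = +2.41 V, n = 4.
log K = nE°cell / 0.0592 = (4)(+2.41) / 0.0592 = 162.8.

162.8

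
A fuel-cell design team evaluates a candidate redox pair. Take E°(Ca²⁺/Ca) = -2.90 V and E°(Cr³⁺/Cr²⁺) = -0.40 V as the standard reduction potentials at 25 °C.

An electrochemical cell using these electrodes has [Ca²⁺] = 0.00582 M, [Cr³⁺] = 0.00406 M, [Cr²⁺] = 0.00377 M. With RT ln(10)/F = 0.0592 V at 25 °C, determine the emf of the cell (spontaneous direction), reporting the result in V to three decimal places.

+2.568 V

Cr³⁺/Cr²⁺ is the cathode (higher E°), Ca²⁺/Ca the anode: E°cell = -0.40 − (-2.90) = +2.50 V, n = 2.
Overall: 2 Cr³⁺(aq) + Ca(s) → 2 Cr²⁺(aq) + Ca²⁺(aq)
Q = [Cr²⁺]^2·[Ca²⁺] / ([Cr³⁺]^2); log Q = -2.299.
E = E° − (0.0592/n) log Q = +2.50 − (0.0592/2)(-2.299) = +2.568 V.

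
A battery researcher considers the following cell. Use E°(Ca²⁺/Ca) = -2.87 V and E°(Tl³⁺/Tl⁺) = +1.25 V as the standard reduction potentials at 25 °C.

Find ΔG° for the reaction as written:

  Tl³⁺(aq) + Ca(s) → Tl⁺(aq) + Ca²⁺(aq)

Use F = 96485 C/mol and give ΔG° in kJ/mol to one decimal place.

As written, Tl³⁺/Tl⁺ is reduced (cathode) and Ca²⁺/Ca is oxidised (anode), so E°cell = (+1.25) − (-2.87) = +4.12 V.
Balancing electrons gives n = 2.
ΔG° = −nFE° = −(2)(96485)(+4.12) = -795,036 J = -795.0 kJ/mol.

-795.0 kJ/mol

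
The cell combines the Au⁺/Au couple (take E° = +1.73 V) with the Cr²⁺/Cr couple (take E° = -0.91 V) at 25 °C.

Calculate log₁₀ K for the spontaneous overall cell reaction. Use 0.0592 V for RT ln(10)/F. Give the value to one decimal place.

89.2

Cathode: Au⁺/Au; anode: Cr²⁺/Cr. E°cell = +2.64 V, n = 2.
log K = nE°cell / 0.0592 = (2)(+2.64) / 0.0592 = 89.2.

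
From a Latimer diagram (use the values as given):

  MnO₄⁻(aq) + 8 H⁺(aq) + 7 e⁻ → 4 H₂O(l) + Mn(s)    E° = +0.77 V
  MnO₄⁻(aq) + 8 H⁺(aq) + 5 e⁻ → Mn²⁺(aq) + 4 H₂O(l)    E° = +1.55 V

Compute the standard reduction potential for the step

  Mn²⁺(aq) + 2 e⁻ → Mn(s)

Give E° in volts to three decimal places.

-1.180 V

Sequential free energies add, so n₃E°₃ = n₁E°₁ + n₂E°₂.
With n₃ = 7, and the known step contributing 5×(+1.55) V, the unknown satisfies 2·E° = 7×(+0.77) − 5×(+1.55) = -2.360.
E° = -2.360 / 2 = -1.180 V.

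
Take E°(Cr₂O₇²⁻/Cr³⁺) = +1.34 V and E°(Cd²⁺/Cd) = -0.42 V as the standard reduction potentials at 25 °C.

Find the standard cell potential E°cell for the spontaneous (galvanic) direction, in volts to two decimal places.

The Cr₂O₇²⁻/Cr³⁺ couple has the higher reduction potential, so it is the cathode; Cd²⁺/Cd is oxidised at the anode.
E°cell = E°(cathode) − E°(anode) = (+1.34) − (-0.42) = +1.76 V.
Since E°cell > 0, the reaction is spontaneous under standard conditions.

+1.76 V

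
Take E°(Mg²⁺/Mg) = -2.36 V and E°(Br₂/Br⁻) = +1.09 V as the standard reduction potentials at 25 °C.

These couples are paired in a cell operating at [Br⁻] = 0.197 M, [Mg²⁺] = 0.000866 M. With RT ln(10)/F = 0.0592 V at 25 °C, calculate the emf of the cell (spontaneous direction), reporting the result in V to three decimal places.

Br₂/Br⁻ is the cathode (higher E°), Mg²⁺/Mg the anode: E°cell = +1.09 − (-2.36) = +3.45 V, n = 2.
Overall: Br₂(l) + Mg(s) → 2 Br⁻(aq) + Mg²⁺(aq)
Q = [Br⁻]^2·[Mg²⁺]; log Q = -4.474.
E = E° − (0.0592/n) log Q = +3.45 − (0.0592/2)(-4.474) = +3.582 V.

+3.582 V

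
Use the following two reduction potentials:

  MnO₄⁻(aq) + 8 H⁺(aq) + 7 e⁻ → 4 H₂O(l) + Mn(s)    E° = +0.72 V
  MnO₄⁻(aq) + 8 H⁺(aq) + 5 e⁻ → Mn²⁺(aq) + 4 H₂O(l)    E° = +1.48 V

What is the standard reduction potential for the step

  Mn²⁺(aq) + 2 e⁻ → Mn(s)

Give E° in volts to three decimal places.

Sequential free energies add, so n₃E°₃ = n₁E°₁ + n₂E°₂.
With n₃ = 7, and the known step contributing 5×(+1.48) V, the unknown satisfies 2·E° = 7×(+0.72) − 5×(+1.48) = -2.360.
E° = -2.360 / 2 = -1.180 V.

-1.180 V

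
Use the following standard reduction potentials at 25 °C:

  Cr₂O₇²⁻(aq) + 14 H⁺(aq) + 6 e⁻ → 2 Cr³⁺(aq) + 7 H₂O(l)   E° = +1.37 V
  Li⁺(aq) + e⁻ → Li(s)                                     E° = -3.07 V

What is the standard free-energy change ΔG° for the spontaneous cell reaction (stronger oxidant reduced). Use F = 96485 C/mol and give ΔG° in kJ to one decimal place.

Cr₂O₇²⁻/Cr³⁺ (E° = +1.37 V) is the cathode; Li⁺/Li (E° = -3.07 V) is the anode, so E°cell = +4.44 V.
Balancing electrons gives n = 6 (lcm of 6 and 1).
ΔG° = −nFE° = −(6)(96485)(+4.44) = -2,570,360 J = -2570.4 kJ.

-2570.4 kJ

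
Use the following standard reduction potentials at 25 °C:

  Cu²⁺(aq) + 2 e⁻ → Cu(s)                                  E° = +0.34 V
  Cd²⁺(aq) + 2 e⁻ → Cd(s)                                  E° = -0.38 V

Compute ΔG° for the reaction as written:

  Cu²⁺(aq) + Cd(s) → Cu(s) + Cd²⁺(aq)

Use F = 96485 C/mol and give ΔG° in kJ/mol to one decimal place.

-138.9 kJ/mol

As written, Cu²⁺/Cu is reduced (cathode) and Cd²⁺/Cd is oxidised (anode), so E°cell = (+0.34) − (-0.38) = +0.72 V.
Balancing electrons gives n = 2.
ΔG° = −nFE° = −(2)(96485)(+0.72) = -138,938 J = -138.9 kJ/mol.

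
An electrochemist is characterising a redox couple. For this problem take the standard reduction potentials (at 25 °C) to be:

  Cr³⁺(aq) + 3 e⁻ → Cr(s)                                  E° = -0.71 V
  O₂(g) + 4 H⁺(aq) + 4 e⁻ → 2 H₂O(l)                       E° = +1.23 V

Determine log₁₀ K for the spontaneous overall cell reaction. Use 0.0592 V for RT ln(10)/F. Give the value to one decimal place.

393.2

Cathode: O₂/H₂O; anode: Cr³⁺/Cr. E°cell = +1.94 V, n = 12.
log K = nE°cell / 0.0592 = (12)(+1.94) / 0.0592 = 393.2.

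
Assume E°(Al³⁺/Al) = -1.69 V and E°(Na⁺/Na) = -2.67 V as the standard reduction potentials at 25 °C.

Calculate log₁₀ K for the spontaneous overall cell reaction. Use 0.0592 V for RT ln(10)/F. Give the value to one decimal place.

49.7

Cathode: Al³⁺/Al; anode: Na⁺/Na. E°cell = +0.98 V, n = 3.
log K = nE°cell / 0.0592 = (3)(+0.98) / 0.0592 = 49.7.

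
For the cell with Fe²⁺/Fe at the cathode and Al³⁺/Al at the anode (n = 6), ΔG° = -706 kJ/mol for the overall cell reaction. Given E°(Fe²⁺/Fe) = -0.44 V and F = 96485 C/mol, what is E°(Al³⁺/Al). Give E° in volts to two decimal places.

E°cell = −ΔG°/(nF) = −(-706×10³)/((6)(96485)) = +1.220 V.
Since Fe²⁺/Fe is the cathode and Al³⁺/Al the anode, E°cell = E°(Fe²⁺/Fe) − E°(Al³⁺/Al).
So E°(Al³⁺/Al) = E°(Fe²⁺/Fe) − E°cell = (-0.44) − (+1.220) = -1.66 V.

-1.66 V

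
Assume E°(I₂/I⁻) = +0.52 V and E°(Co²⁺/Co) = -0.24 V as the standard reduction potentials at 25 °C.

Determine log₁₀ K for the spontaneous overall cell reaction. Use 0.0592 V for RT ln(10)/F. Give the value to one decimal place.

Cathode: I₂/I⁻; anode: Co²⁺/Co. E°cell = +0.76 V, n = 2.
log K = nE°cell / 0.0592 = (2)(+0.76) / 0.0592 = 25.7.

25.7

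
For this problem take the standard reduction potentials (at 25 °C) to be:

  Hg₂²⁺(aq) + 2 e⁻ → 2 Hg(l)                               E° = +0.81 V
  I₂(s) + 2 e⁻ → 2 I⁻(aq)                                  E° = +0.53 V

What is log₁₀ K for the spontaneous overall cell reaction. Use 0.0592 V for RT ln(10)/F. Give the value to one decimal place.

9.5

Cathode: Hg₂²⁺/Hg; anode: I₂/I⁻. E°cell = +0.28 V, n = 2.
log K = nE°cell / 0.0592 = (2)(+0.28) / 0.0592 = 9.5.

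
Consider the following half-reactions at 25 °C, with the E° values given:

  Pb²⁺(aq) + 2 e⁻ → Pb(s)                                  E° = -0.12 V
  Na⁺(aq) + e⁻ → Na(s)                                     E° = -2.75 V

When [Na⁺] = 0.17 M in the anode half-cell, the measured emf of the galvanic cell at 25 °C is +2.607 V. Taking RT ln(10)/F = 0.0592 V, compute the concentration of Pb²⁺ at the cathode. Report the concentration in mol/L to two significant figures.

0.0048 M

Pb²⁺/Pb is the cathode, Na⁺/Na the anode: E°cell = +2.63 V, n = 2.
Overall reaction: Pb²⁺(aq) + 2 Na(s) → Pb(s) + 2 Na⁺(aq); Q = [Na⁺]^2/[Pb²⁺]^1.
From E = E° − (0.0592/n) log Q: log Q = (E° − E)·n/0.0592 = (+2.63 − (+2.607))·2/0.0592 = 0.7770.
So 1·log[Pb²⁺] = 2·log(0.17) − log Q = -1.5391 − (0.7770) = -2.3161; [Pb²⁺] = 10^(-2.3161) ≈ 0.0048 M.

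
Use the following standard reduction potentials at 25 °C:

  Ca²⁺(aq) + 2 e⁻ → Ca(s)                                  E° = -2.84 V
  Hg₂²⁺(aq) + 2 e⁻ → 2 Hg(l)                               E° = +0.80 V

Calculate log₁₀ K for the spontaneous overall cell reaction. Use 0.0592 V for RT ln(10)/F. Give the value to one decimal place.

Cathode: Hg₂²⁺/Hg; anode: Ca²⁺/Ca. E°cell = +3.64 V, n = 2.
log K = nE°cell / 0.0592 = (2)(+3.64) / 0.0592 = 123.0.

123.0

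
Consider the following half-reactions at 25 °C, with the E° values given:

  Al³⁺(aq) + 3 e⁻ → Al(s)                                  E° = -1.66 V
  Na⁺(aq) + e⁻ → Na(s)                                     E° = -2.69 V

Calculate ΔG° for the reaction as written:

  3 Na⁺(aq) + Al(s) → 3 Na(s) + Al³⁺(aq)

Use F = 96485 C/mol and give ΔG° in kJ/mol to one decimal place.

+298.1 kJ/mol

As written, Na⁺/Na is reduced (cathode) and Al³⁺/Al is oxidised (anode), so E°cell = (-2.69) − (-1.66) = -1.03 V.
Balancing electrons gives n = 3.
ΔG° = −nFE° = −(3)(96485)(-1.03) = 298,139 J = +298.1 kJ/mol.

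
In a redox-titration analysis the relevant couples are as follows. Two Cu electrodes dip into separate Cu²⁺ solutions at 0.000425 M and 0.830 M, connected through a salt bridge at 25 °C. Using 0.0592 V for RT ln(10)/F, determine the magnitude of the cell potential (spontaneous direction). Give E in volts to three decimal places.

For a concentration cell E°cell = 0. The 0.830 M side is the cathode (reduction is favoured where [Cu²⁺] is higher).
With n = 2, E = −(0.0592/2) log([Cu²⁺]ₐₙ/[Cu²⁺]꜀ₐₜ) = −(0.0592/2) log(0.000425/0.83) = −(0.0592/2)(-3.291) = +0.097 V.

+0.097 V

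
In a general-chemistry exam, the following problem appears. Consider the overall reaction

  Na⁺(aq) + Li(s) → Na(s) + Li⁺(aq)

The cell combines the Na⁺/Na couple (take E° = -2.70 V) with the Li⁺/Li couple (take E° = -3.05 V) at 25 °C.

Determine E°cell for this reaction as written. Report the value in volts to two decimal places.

The Na⁺/Na couple has the higher reduction potential, so it is the cathode; Li⁺/Li is oxidised at the anode.
E°cell = E°(cathode) − E°(anode) = (-2.70) − (-3.05) = +0.35 V.
Since E°cell > 0, the reaction is spontaneous under standard conditions.

+0.35 V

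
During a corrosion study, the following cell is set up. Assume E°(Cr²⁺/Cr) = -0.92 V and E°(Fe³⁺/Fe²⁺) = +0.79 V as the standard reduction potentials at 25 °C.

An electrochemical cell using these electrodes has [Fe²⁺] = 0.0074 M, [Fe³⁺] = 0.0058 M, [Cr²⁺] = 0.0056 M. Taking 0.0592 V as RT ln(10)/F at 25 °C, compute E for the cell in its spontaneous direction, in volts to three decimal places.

Fe³⁺/Fe²⁺ is the cathode (higher E°), Cr²⁺/Cr the anode: E°cell = +0.79 − (-0.92) = +1.71 V, n = 2.
Overall: 2 Fe³⁺(aq) + Cr(s) → 2 Fe²⁺(aq) + Cr²⁺(aq)
Q = [Fe²⁺]^2·[Cr²⁺] / ([Fe³⁺]^2); log Q = -2.040.
E = E° − (0.0592/n) log Q = +1.71 − (0.0592/2)(-2.040) = +1.770 V.

+1.770 V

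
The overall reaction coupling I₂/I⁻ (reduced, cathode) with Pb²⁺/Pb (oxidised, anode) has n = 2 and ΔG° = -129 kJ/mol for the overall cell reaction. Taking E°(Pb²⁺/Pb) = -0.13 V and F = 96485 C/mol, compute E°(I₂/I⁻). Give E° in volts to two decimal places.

E°cell = −ΔG°/(nF) = −(-129×10³)/((2)(96485)) = +0.668 V.
Since I₂/I⁻ is the cathode and Pb²⁺/Pb the anode, E°cell = E°(I₂/I⁻) − E°(Pb²⁺/Pb).
So E°(I₂/I⁻) = E°cell + E°(Pb²⁺/Pb) = +0.668 + (-0.13) = +0.54 V.

+0.54 V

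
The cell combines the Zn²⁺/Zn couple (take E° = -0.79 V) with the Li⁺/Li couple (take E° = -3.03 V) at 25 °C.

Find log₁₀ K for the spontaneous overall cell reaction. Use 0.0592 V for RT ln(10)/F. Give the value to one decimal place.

75.7

Cathode: Zn²⁺/Zn; anode: Li⁺/Li. E°cell = +2.24 V, n = 2.
log K = nE°cell / 0.0592 = (2)(+2.24) / 0.0592 = 75.7.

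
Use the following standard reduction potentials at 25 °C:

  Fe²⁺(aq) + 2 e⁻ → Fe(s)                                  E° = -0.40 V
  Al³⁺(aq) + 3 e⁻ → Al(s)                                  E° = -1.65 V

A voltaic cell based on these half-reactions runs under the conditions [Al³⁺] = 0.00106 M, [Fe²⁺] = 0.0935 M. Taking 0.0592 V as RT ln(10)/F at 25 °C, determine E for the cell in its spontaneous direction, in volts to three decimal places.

Fe²⁺/Fe is the cathode (higher E°), Al³⁺/Al the anode: E°cell = -0.40 − (-1.65) = +1.25 V, n = 6.
Overall: 3 Fe²⁺(aq) + 2 Al(s) → 3 Fe(s) + 2 Al³⁺(aq)
Q = [Al³⁺]^2 / ([Fe²⁺]^3); log Q = -2.862.
E = E° − (0.0592/n) log Q = +1.25 − (0.0592/6)(-2.862) = +1.278 V.

+1.278 V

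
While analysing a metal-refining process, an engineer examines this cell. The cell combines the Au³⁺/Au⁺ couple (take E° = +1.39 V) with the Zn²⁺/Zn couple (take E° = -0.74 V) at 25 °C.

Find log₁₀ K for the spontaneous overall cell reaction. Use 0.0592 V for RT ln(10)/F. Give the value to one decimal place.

Cathode: Au³⁺/Au⁺; anode: Zn²⁺/Zn. E°cell = +2.13 V, n = 2.
log K = nE°cell / 0.0592 = (2)(+2.13) / 0.0592 = 72.0.

72.0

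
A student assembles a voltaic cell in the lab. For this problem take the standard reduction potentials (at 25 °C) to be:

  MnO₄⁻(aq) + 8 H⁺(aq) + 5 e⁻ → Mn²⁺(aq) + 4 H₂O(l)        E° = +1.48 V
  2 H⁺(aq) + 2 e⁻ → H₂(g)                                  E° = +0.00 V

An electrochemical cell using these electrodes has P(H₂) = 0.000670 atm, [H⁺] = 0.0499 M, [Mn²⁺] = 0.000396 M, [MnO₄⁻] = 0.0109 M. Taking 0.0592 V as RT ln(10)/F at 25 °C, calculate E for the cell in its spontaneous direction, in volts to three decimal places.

MnO₄⁻/Mn²⁺ is the cathode (higher E°), H⁺/H₂ the anode: E°cell = +1.48 − (+0.00) = +1.48 V, n = 10.
Overall: 2 MnO₄⁻(aq) + 6 H⁺(aq) + 5 H₂(g) → 2 Mn²⁺(aq) + 8 H₂O(l)
Q = [Mn²⁺]^2 / ([MnO₄⁻]^2·[H⁺]^6·P(H₂)^5); log Q = 20.802.
E = E° − (0.0592/n) log Q = +1.48 − (0.0592/10)(20.802) = +1.357 V.

+1.357 V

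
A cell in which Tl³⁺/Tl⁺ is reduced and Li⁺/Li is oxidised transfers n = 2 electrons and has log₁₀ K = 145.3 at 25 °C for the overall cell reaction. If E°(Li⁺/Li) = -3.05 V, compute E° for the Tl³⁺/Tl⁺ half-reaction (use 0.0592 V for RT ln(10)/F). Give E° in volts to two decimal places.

+1.25 V

E°cell = (0.0592/n)·log K = (0.0592/2)(145.3) = +4.301 V.
Since Tl³⁺/Tl⁺ is the cathode and Li⁺/Li the anode, E°cell = E°(Tl³⁺/Tl⁺) − E°(Li⁺/Li).
So E°(Tl³⁺/Tl⁺) = E°cell + E°(Li⁺/Li) = +4.301 + (-3.05) = +1.25 V.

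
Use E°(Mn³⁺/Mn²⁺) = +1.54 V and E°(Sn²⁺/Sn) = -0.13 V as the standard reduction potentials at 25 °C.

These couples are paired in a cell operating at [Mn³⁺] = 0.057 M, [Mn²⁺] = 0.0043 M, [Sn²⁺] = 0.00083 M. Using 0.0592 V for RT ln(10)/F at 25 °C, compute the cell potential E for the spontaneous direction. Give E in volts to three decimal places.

Mn³⁺/Mn²⁺ is the cathode (higher E°), Sn²⁺/Sn the anode: E°cell = +1.54 − (-0.13) = +1.67 V, n = 2.
Overall: 2 Mn³⁺(aq) + Sn(s) → 2 Mn²⁺(aq) + Sn²⁺(aq)
Q = [Mn²⁺]^2·[Sn²⁺] / ([Mn³⁺]^2); log Q = -5.326.
E = E° − (0.0592/n) log Q = +1.67 − (0.0592/2)(-5.326) = +1.828 V.

+1.828 V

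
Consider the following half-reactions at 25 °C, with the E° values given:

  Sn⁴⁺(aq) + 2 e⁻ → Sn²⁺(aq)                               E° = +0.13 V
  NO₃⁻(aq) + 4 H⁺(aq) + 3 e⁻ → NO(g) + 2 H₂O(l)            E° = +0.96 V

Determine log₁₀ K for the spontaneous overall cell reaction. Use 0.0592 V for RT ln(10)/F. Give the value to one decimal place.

Cathode: NO₃⁻/NO; anode: Sn⁴⁺/Sn²⁺. E°cell = +0.83 V, n = 6.
log K = nE°cell / 0.0592 = (6)(+0.83) / 0.0592 = 84.1.

84.1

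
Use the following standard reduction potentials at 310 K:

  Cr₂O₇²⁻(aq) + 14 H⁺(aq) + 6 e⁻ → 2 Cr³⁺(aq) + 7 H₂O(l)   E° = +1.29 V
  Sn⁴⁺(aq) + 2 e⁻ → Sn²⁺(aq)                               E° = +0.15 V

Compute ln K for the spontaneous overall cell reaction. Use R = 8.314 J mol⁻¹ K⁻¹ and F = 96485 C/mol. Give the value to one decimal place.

256.1

Cathode: Cr₂O₇²⁻/Cr³⁺; anode: Sn⁴⁺/Sn²⁺. E°cell = (+1.29) − (+0.15) = +1.14 V, with n = 6.
ΔG° = −nFE° = −RT ln K, so ln K = nFE°/(RT) = (6)(96485)(+1.14) / ((8.314)(310)) = 256.061.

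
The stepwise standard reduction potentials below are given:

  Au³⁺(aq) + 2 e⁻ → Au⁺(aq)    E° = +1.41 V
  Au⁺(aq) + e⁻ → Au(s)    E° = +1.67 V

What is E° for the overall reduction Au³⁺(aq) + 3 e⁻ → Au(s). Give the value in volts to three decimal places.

Adding the free-energy changes (−nFE°) of the two steps gives −n₃FE°₃ = −n₁FE°₁ − n₂FE°₂.
E°₃ = (2×+1.41 + 1×+1.67) / 3 = (+4.490) / 3 = +1.497 V.

+1.497 V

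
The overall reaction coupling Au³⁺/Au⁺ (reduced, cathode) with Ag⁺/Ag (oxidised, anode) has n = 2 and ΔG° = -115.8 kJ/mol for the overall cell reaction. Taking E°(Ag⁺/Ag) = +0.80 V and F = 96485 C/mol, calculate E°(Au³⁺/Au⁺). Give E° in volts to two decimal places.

E°cell = −ΔG°/(nF) = −(-115.8×10³)/((2)(96485)) = +0.600 V.
Since Au³⁺/Au⁺ is the cathode and Ag⁺/Ag the anode, E°cell = E°(Au³⁺/Au⁺) − E°(Ag⁺/Ag).
So E°(Au³⁺/Au⁺) = E°cell + E°(Ag⁺/Ag) = +0.600 + (+0.80) = +1.40 V.

+1.40 V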